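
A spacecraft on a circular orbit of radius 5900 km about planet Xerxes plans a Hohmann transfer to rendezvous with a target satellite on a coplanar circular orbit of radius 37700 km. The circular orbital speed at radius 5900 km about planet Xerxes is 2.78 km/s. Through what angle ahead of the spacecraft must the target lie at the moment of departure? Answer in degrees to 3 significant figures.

φ = 101°

From the circular-orbit relation v² = μ/r at r = 5900 km: μ = v²r = (2.78)² × 5900 = 45597.6 km³/s².
The Hohmann ellipse has a_t = (r₁ + r₂)/2 = 21800 km.
Transfer time t = π√(a_t³/μ) = 47355 s.
Target angular speed ω₂ = √(μ/r₂³) = 2.9172×10^-5 rad/s.
Angle swept by the target during transfer: ω₂·t = 1.3814 rad = 79.15°.
The spacecraft traverses 180° on the transfer ellipse, so the target must lead by 180° − 79.15° = 101°.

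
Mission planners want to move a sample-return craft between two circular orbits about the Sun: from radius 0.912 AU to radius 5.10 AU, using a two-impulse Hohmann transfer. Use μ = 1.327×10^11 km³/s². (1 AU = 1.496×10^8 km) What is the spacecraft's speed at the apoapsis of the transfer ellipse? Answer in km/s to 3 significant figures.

In km: r₁ = 0.912 × 1.496×10^8 = 1.364352×10^8 km; r₂ = 5.10 × 1.496×10^8 = 7.6296×10^8 km.
Transfer-ellipse semi-major axis a_t = (r₁ + r₂)/2 = (1.364352×10^8 + 7.6296×10^8)/2 = 4.496976×10^8 km.
The apoapsis of the transfer ellipse is at r = 7.6296×10^8 km.
Vis-viva: v = √[μ(2/r − 1/a_t)] = √[1.327×10^11 × (2/7.6296×10^8 − 1/4.496976×10^8)] = 7.264 km/s.

v = 7.26 km/s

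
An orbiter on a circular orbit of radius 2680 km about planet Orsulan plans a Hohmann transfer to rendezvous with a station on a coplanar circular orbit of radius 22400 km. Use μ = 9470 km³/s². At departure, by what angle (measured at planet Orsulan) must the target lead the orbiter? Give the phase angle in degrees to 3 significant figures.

Transfer-ellipse semi-major axis a_t = (r₁ + r₂)/2 = (2680 + 22400)/2 = 12540 km.
The half-period of the transfer ellipse is t = π√(a_t³/μ) = 45330 s.
Target angular speed ω₂ = √(μ/r₂³) = 2.903×10^-5 rad/s.
Angle swept by the target during transfer: ω₂·t = 1.316 rad = 75.40°.
Arrival is 180° from departure on the ellipse, so φ = 180° − 75.40° = 105°.

φ = 105°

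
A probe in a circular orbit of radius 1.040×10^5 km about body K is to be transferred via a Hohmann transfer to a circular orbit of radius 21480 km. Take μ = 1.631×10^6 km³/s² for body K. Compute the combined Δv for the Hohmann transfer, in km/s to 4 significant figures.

Δv = 4.148 km/s

Semi-major axis of the transfer orbit: a_t = (1.040×10^5 + 21480)/2 = 62740 km.
At r₁ the circular-orbit speed is v₁ = √(μ/r₁) = 3.960 km/s.
Transfer-orbit speed at r₁ (v² = μ(2/r − 1/a)): v_a = √[μ(2/r₁ − 1/a_t)] = 2.317 km/s.
First burn Δv₁ = |v_a − v₁| = 1.643 km/s.
At r₂, v₂ = √(μ/r₂) = 8.7138 km/s.
Transfer-orbit speed at r₂: v_p = √[μ(2/r₂ − 1/a_t)] = 11.219 km/s.
Second burn Δv₂ = |v₂ − v_p| = 2.505 km/s.
Δv = Δv₁ + Δv₂ = 1.643 + 2.505 = 4.148 km/s.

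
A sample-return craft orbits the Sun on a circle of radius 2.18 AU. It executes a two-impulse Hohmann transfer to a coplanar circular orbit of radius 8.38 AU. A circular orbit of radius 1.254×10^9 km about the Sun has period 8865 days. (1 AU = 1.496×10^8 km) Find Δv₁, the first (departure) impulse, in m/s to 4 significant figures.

From Kepler's third law T² = 4π²r³/μ at r = 1.254×10^9 km, T = 8865 days = 8865 × 86400 s = 7.65936×10^8 s: μ = 4π²r³/T² = 1.32699×10^11 km³/s².
In km: r₁ = 2.18 × 1.496×10^8 = 3.26128×10^8 km; r₂ = 8.38 × 1.496×10^8 = 1.253648×10^9 km.
Semi-major axis of the transfer orbit: a_t = (3.26128×10^8 + 1.253648×10^9)/2 = 7.89888×10^8 km.
On the circular orbit at r = 3.26128×10^8 km, v_c = √(μ/r) = 20.1716 km/s.
Transfer-orbit speed at the same r (vis-viva, a = a_t): v_t = √[μ(2/r − 1/a_t)] = 25.4123 km/s.
Δv₁ = |v_t − v_c| = |25.4123 − 20.1716| = 5.241 km/s.

Δv₁ = 5241 m/s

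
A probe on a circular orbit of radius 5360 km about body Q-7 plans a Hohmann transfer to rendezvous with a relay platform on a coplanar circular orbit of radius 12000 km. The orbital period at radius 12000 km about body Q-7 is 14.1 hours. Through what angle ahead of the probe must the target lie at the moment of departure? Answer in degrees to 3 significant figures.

φ = 69.3°

From Kepler's third law T² = 4π²r³/μ at r = 12000 km, T = 14.1 hours = 14.1 × 3600 s = 50760 s: μ = 4π²r³/T² = 26476.5 km³/s².
Transfer-ellipse semi-major axis a_t = (r₁ + r₂)/2 = (5360 + 12000)/2 = 8680 km.
The half-period of the transfer ellipse is t = π√(a_t³/μ) = 15613.5 s.
The target's mean motion on its circular orbit is ω₂ = √(μ/r₂³) = 1.23782×10^-4 rad/s.
Angle swept by the target during transfer: ω₂·t = 1.9327 rad = 110.7°.
The probe traverses 180° on the transfer ellipse, so the target must lead by 180° − 110.7° = 69.3°.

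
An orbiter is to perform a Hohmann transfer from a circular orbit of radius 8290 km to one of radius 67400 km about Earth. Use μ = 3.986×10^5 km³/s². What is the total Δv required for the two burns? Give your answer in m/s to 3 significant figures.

Δv = 3610 m/s

The Hohmann ellipse has a_t = (r₁ + r₂)/2 = 37845 km.
At r₁ the circular-orbit speed is v₁ = √(μ/r₁) = 6.9341 km/s.
On the transfer ellipse at r₁, v² = μ(2/r − 1/a) gives v_p = √[μ(2/r₁ − 1/a_t)] = 9.2537 km/s.
First burn Δv₁ = |v_p − v₁| = 2.3196 km/s.
Circular speed at r₂: v₂ = √(μ/r₂) = 2.4319 km/s.
Transfer-orbit speed at r₂: v_a = √[μ(2/r₂ − 1/a_t)] = 1.1382 km/s.
Second burn Δv₂ = |v₂ − v_a| = 1.2937 km/s.
Total Δv = Δv₁ + Δv₂ = 3.613 km/s.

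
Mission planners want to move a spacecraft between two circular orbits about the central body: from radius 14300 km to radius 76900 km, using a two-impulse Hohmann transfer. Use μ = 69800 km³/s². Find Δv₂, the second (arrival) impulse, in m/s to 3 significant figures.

Transfer-ellipse semi-major axis a_t = (r₁ + r₂)/2 = (14300 + 76900)/2 = 45600 km.
On the circular orbit at r = 76900 km, v_c = √(μ/r) = 0.9527 km/s.
Vis-viva on the transfer ellipse at r = 76900 km gives v_t = √[μ(2/r − 1/a_t)] = 0.5335 km/s.
Δv₂ = |v_t − v_c| = |0.5335 − 0.9527| = 0.4192 km/s.

Δv₂ = 419 m/s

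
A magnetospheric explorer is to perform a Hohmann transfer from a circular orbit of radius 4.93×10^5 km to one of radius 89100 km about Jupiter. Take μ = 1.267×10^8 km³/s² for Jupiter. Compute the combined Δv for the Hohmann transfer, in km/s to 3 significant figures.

Semi-major axis of the transfer orbit: a_t = (4.930×10^5 + 89100)/2 = 2.9105×10^5 km.
At r₁ the circular-orbit speed is v₁ = √(μ/r₁) = 16.031 km/s.
On the transfer ellipse at r₁, v² = μ(2/r − 1/a) gives v_a = √[μ(2/r₁ − 1/a_t)] = 8.8699 km/s.
First burn Δv₁ = |v_a − v₁| = 7.161 km/s.
At r₂, v₂ = √(μ/r₂) = 37.71 km/s.
Transfer-orbit speed at r₂: v_p = √[μ(2/r₂ − 1/a_t)] = 49.08 km/s.
Second burn Δv₂ = |v₂ − v_p| = 11.37 km/s.
Δv = Δv₁ + Δv₂ = 7.161 + 11.37 = 18.53 km/s.

Δv = 18.5 km/s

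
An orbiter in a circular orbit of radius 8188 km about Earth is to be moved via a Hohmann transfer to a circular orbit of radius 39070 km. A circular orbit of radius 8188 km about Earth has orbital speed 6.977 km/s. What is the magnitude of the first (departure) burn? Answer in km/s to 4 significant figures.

From the circular-orbit relation v² = μ/r at r = 8188 km: μ = v²r = (6.977)² × 8188 = 3.98580×10^5 km³/s².
Transfer-ellipse semi-major axis a_t = (r₁ + r₂)/2 = (8188 + 39070)/2 = 23629 km.
Circular speed at r = 8188 km: v_c = √(μ/r) = 6.977 km/s.
Transfer-orbit speed at the same r (vis-viva, a = a_t): v_t = √[μ(2/r − 1/a_t)] = 8.972 km/s.
Δv₁ = |v_t − v_c| = |8.972 − 6.977| = 1.995 km/s.

Δv₁ = 1.995 km/s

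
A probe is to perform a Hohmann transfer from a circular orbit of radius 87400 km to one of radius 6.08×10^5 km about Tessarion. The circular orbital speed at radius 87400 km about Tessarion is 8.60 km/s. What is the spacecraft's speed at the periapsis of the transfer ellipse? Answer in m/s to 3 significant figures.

v = 11400 m/s

From the circular-orbit relation v² = μ/r at r = 87400 km: μ = v²r = (8.60)² × 87400 = 6.46410×10^6 km³/s².
Transfer-ellipse semi-major axis a_t = (r₁ + r₂)/2 = (87400 + 6.080×10^5)/2 = 3.477×10^5 km.
The periapsis of the transfer ellipse is at r = 87400 km.
Vis-viva: v = √[μ(2/r − 1/a_t)] = √[6.46410×10^6 × (2/87400 − 1/3.477×10^5)] = 11.37 km/s.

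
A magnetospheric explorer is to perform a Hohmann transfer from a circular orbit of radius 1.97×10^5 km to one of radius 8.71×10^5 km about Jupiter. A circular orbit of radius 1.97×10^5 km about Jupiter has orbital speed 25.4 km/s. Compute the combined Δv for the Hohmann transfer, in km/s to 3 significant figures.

From the circular-orbit relation v² = μ/r at r = 1.97×10^5 km: μ = v²r = (25.4)² × 1.97×10^5 = 1.27097×10^8 km³/s².
Transfer-ellipse semi-major axis a_t = (r₁ + r₂)/2 = (1.970×10^5 + 8.710×10^5)/2 = 5.340×10^5 km.
Circular speed at r₁: v₁ = √(μ/r₁) = √(1.27097×10^8/1.970×10^5) = 25.400 km/s.
Transfer-orbit speed at r₁ (vis-viva): v_p = √[μ(2/r₁ − 1/a_t)] = 32.439 km/s.
First burn Δv₁ = |v_p − v₁| = 7.039 km/s.
Circular speed at r₂: v₂ = √(μ/r₂) = 12.08 km/s.
Transfer-orbit speed at r₂: v_a = √[μ(2/r₂ − 1/a_t)] = 7.337 km/s.
Second burn Δv₂ = |v₂ − v_a| = 4.743 km/s.
Δv = Δv₁ + Δv₂ = 7.039 + 4.743 = 11.78 km/s.

Δv = 11.8 km/s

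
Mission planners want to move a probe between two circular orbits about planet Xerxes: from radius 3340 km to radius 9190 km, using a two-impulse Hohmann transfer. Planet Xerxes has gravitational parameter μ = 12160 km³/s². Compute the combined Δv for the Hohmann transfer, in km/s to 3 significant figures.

Transfer-ellipse semi-major axis a_t = (r₁ + r₂)/2 = (3340 + 9190)/2 = 6265 km.
At r₁ the circular-orbit speed is v₁ = √(μ/r₁) = 1.9081 km/s.
Transfer-orbit speed at r₁ (v² = μ(2/r − 1/a)): v_p = √[μ(2/r₁ − 1/a_t)] = 2.3110 km/s.
First burn Δv₁ = |v_p − v₁| = 0.4029 km/s.
At r₂, v₂ = √(μ/r₂) = 1.1503 km/s.
Transfer-orbit speed at r₂: v_a = √[μ(2/r₂ − 1/a_t)] = 0.83989 km/s.
Second burn Δv₂ = |v₂ − v_a| = 0.3104 km/s.
Δv = Δv₁ + Δv₂ = 0.4029 + 0.3104 = 0.7133 km/s.

Δv = 0.713 km/s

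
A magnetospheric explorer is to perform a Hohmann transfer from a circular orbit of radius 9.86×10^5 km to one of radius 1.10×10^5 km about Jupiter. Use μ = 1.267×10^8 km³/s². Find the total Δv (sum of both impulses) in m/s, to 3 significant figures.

Semi-major axis of the transfer orbit: a_t = (9.860×10^5 + 1.100×10^5)/2 = 5.480×10^5 km.
Circular speed at r₁: v₁ = √(μ/r₁) = √(1.267×10^8/9.860×10^5) = 11.3357 km/s.
Transfer-orbit speed at r₁ (vis-viva equation): v_a = √[μ(2/r₁ − 1/a_t)] = 5.07874 km/s.
First burn Δv₁ = |v_a − v₁| = 6.2570 km/s.
At r₂, v₂ = √(μ/r₂) = 33.938 km/s.
Transfer-orbit speed at r₂: v_p = √[μ(2/r₂ − 1/a_t)] = 45.524 km/s.
Second burn Δv₂ = |v₂ − v_p| = 11.586 km/s.
Total Δv = Δv₁ + Δv₂ = 17.84 km/s.

Δv = 17800 m/s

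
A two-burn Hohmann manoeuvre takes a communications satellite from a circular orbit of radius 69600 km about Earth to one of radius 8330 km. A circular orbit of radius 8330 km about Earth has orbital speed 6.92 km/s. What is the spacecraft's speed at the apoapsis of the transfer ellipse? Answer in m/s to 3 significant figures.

From the circular-orbit relation v² = μ/r at r = 8330 km: μ = v²r = (6.92)² × 8330 = 3.98894×10^5 km³/s².
The Hohmann ellipse has a_t = (r₁ + r₂)/2 = 38965 km.
The apoapsis of the transfer ellipse is at r = 69600 km.
From the vis-viva equation, v = √[μ(2/r − 1/a_t)] = 1.107 km/s.

v = 1110 m/s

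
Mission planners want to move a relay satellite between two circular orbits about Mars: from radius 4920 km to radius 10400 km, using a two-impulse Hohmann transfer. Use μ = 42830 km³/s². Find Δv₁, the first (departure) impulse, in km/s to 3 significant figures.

Δv₁ = 0.487 km/s

Transfer-ellipse semi-major axis a_t = (r₁ + r₂)/2 = (4920 + 10400)/2 = 7660 km.
Circular speed at r = 4920 km: v_c = √(μ/r) = 2.9505 km/s.
Vis-viva on the transfer ellipse at r = 4920 km gives v_t = √[μ(2/r − 1/a_t)] = 3.4379 km/s.
Δv₁ = |v_t − v_c| = |3.4379 − 2.9505| = 0.4874 km/s.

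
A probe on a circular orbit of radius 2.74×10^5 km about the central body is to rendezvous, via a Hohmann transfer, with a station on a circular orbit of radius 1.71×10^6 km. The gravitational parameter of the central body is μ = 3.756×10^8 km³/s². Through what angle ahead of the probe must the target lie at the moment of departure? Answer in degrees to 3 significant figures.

Transfer-ellipse semi-major axis a_t = (r₁ + r₂)/2 = (2.740×10^5 + 1.710×10^6)/2 = 9.920×10^5 km.
The half-period of the transfer ellipse is t = π√(a_t³/μ) = 1.602×10^5 s.
The target's mean motion on its circular orbit is ω₂ = √(μ/r₂³) = 8.667×10^-6 rad/s.
Angle swept by the target during transfer: ω₂·t = 1.388 rad = 79.53°.
Arrival is 180° from departure on the ellipse, so φ = 180° − 79.53° = 100°.

φ = 100°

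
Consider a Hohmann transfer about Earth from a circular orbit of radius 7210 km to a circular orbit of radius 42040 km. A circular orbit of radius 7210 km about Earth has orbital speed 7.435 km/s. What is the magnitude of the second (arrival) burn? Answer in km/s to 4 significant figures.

From the circular-orbit relation v² = μ/r at r = 7210 km: μ = v²r = (7.435)² × 7210 = 3.98563×10^5 km³/s².
The Hohmann ellipse has a_t = (r₁ + r₂)/2 = 24625 km.
On the circular orbit at r = 42040 km, v_c = √(μ/r) = 3.079 km/s.
Vis-viva on the transfer ellipse at r = 42040 km gives v_t = √[μ(2/r − 1/a_t)] = 1.666 km/s.
Δv₂ = |v_t − v_c| = |1.666 − 3.079| = 1.413 km/s.

Δv₂ = 1.413 km/s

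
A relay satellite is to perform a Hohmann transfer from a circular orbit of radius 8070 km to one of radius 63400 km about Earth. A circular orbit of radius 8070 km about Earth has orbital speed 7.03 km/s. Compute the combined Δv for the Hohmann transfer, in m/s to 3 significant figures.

Δv = 3650 m/s

From the circular-orbit relation v² = μ/r at r = 8070 km: μ = v²r = (7.03)² × 8070 = 3.98827×10^5 km³/s².
The Hohmann ellipse has a_t = (r₁ + r₂)/2 = 35735 km.
At r₁ the circular-orbit speed is v₁ = √(μ/r₁) = 7.030 km/s.
On the transfer ellipse at r₁, vis-viva gives v_p = √[μ(2/r₁ − 1/a_t)] = 9.364 km/s.
First burn Δv₁ = |v_p − v₁| = 2.334 km/s.
Circular speed at r₂: v₂ = √(μ/r₂) = 2.508 km/s.
Transfer-orbit speed at r₂: v_a = √[μ(2/r₂ − 1/a_t)] = 1.192 km/s.
Second burn Δv₂ = |v₂ − v_a| = 1.316 km/s.
Total Δv = Δv₁ + Δv₂ = 3.650 km/s.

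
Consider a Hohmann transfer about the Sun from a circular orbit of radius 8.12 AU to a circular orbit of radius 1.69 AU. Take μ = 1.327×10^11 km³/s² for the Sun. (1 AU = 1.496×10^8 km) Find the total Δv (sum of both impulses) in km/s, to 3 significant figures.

Δv = 10.9 km/s

In km: r₁ = 8.12 × 1.496×10^8 = 1.214752×10^9 km; r₂ = 1.69 × 1.496×10^8 = 2.52824×10^8 km.
Transfer-ellipse semi-major axis a_t = (r₁ + r₂)/2 = (1.214752×10^9 + 2.52824×10^8)/2 = 7.33788×10^8 km.
Circular speed at r₁: v₁ = √(μ/r₁) = √(1.327×10^11/1.214752×10^9) = 10.452 km/s.
Transfer-orbit speed at r₁ (v² = μ(2/r − 1/a)): v_a = √[μ(2/r₁ − 1/a_t)] = 6.1350 km/s.
First burn Δv₁ = |v_a − v₁| = 4.317 km/s.
At r₂, v₂ = √(μ/r₂) = 22.910 km/s.
Transfer-orbit speed at r₂: v_p = √[μ(2/r₂ − 1/a_t)] = 29.477 km/s.
Second burn Δv₂ = |v₂ − v_p| = 6.567 km/s.
Δv = Δv₁ + Δv₂ = 4.317 + 6.567 = 10.88 km/s.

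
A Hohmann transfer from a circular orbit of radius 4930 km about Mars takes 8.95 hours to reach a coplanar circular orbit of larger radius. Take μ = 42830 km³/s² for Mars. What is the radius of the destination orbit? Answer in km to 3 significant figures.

Transfer time t = 8.95 hours = 32220 s, and t = π√(a_t³/μ).
So a_t = (μ t²/π²)^(1/3) = (42830 × (32220)² / π²)^(1/3) = 16516 km.
Since a_t = (r₁ + r₂)/2, r₂ = 2a_t − r₁ = 2×16516 − 4930 = 28102 km.

r₂ = 28100 km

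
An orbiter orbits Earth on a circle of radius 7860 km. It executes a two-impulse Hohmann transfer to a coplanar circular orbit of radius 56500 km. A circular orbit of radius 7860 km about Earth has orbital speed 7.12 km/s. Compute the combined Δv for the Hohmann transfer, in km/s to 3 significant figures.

Δv = 3.66 km/s

From the circular-orbit relation v² = μ/r at r = 7860 km: μ = v²r = (7.12)² × 7860 = 3.98458×10^5 km³/s².
Semi-major axis of the transfer orbit: a_t = (7860 + 56500)/2 = 32180 km.
Circular speed at r₁: v₁ = √(μ/r₁) = √(3.98458×10^5/7860) = 7.120000 km/s.
Transfer-orbit speed at r₁ (v² = μ(2/r − 1/a)): v_p = √[μ(2/r₁ − 1/a_t)] = 9.434333 km/s.
First burn Δv₁ = |v_p − v₁| = 2.314333 km/s.
At r₂, v₂ = √(μ/r₂) = 2.655627 km/s.
Transfer-orbit speed at r₂: v_a = √[μ(2/r₂ − 1/a_t)] = 1.312458 km/s.
Second burn Δv₂ = |v₂ − v_a| = 1.343169 km/s.
Δv = Δv₁ + Δv₂ = 2.314333 + 1.343169 = 3.658 km/s.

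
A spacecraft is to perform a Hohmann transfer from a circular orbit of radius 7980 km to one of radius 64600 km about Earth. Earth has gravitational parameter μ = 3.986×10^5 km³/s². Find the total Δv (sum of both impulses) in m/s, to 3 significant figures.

Δv = 3680 m/s

Transfer-ellipse semi-major axis a_t = (r₁ + r₂)/2 = (7980 + 64600)/2 = 36290 km.
Circular speed at r₁: v₁ = √(μ/r₁) = √(3.986×10^5/7980) = 7.068 km/s.
On the transfer ellipse at r₁, vis-viva equation gives v_p = √[μ(2/r₁ − 1/a_t)] = 9.430 km/s.
First burn Δv₁ = |v_p − v₁| = 2.362 km/s.
At r₂, v₂ = √(μ/r₂) = 2.484 km/s.
Transfer-orbit speed at r₂: v_a = √[μ(2/r₂ − 1/a_t)] = 1.165 km/s.
Second burn Δv₂ = |v₂ − v_a| = 1.319 km/s.
Total Δv = Δv₁ + Δv₂ = 3.681 km/s.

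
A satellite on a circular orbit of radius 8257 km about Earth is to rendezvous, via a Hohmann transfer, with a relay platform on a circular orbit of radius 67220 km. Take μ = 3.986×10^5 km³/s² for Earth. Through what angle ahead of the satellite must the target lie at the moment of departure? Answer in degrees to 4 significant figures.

φ = 104.3°

The Hohmann ellipse has a_t = (r₁ + r₂)/2 = 37738.5 km.
Transfer time t = π√(a_t³/μ) = 36480 s.
The target's mean motion on its circular orbit is ω₂ = √(μ/r₂³) = 3.6226×10^-5 rad/s.
Angle swept by the target during transfer: ω₂·t = 1.3215 rad = 75.72°.
The satellite traverses 180° on the transfer ellipse, so the target must lead by 180° − 75.72° = 104.3°.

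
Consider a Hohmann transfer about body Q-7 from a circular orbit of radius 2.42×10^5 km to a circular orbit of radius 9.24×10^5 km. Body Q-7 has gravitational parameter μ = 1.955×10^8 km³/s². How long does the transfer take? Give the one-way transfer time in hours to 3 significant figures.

t = 27.8 hours

Transfer-ellipse semi-major axis a_t = (r₁ + r₂)/2 = (2.420×10^5 + 9.240×10^5)/2 = 5.830×10^5 km.
Transfer time t = π√(a_t³/μ) = π√((5.830×10^5)³ / 1.955×10^8) = 1.000×10^5 s.
Converting: 1.000×10^5 s ÷ 3600 s/hour = 27.8 hours.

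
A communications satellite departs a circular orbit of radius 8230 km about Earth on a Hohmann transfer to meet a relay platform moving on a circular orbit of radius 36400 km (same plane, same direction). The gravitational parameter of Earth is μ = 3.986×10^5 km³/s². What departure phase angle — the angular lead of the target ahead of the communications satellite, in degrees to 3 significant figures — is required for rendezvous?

φ = 93.6°

The Hohmann ellipse has a_t = (r₁ + r₂)/2 = 22315 km.
The half-period of the transfer ellipse is t = π√(a_t³/μ) = 16590 s.
The target's mean motion on its circular orbit is ω₂ = √(μ/r₂³) = 9.091×10^-5 rad/s.
Angle swept by the target during transfer: ω₂·t = 1.508 rad = 86.40°.
The communications satellite traverses 180° on the transfer ellipse, so the target must lead by 180° − 86.40° = 93.6°.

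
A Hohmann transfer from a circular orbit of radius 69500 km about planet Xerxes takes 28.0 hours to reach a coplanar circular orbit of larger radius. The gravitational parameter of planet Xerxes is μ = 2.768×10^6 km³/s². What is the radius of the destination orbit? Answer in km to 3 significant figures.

Transfer time t = 28.0 hours = 1.008×10^5 s, and t = π√(a_t³/μ).
So a_t = (μ t²/π²)^(1/3) = (2.768×10^6 × (1.008×10^5)² / π²)^(1/3) = 1.4177×10^5 km.
Since a_t = (r₁ + r₂)/2, r₂ = 2a_t − r₁ = 2×1.4177×10^5 − 69500 = 2.1404×10^5 km.

r₂ = 2.14×10^5 km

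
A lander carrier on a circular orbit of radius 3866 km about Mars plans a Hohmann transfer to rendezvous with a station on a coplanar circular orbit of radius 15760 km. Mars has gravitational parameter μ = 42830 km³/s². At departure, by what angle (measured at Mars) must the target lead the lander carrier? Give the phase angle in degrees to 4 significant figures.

The Hohmann ellipse has a_t = (r₁ + r₂)/2 = 9813 km.
Transfer time t = π√(a_t³/μ) = 14756 s.
Target angular speed ω₂ = √(μ/r₂³) = 1.0460×10^-4 rad/s.
Angle swept by the target during transfer: ω₂·t = 1.5435 rad = 88.44°.
Arrival is 180° from departure on the ellipse, so φ = 180° − 88.44° = 91.56°.

φ = 91.56°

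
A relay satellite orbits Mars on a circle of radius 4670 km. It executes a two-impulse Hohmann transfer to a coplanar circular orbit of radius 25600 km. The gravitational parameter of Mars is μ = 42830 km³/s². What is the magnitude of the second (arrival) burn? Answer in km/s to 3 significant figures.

Transfer-ellipse semi-major axis a_t = (r₁ + r₂)/2 = (4670 + 25600)/2 = 15135 km.
On the circular orbit at r = 25600 km, v_c = √(μ/r) = 1.2935 km/s.
Vis-viva on the transfer ellipse at r = 25600 km gives v_t = √[μ(2/r − 1/a_t)] = 0.71849 km/s.
Δv₂ = |v_t − v_c| = |0.71849 − 1.2935| = 0.5750 km/s.

Δv₂ = 0.575 km/s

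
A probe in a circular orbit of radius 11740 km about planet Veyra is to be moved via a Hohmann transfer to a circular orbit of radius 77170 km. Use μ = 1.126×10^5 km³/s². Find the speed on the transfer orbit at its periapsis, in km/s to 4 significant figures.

The Hohmann ellipse has a_t = (r₁ + r₂)/2 = 44455 km.
The periapsis of the transfer ellipse is at r = 11740 km.
Applying v² = μ(2/r − 1/a_t): v = 4.080 km/s.

v = 4.080 km/s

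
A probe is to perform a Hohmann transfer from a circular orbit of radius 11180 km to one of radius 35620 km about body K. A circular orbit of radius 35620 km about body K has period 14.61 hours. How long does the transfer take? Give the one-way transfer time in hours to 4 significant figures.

From Kepler's third law T² = 4π²r³/μ at r = 35620 km, T = 14.61 hours = 14.61 × 3600 s = 52596 s: μ = 4π²r³/T² = 6.44965×10^5 km³/s².
Transfer-ellipse semi-major axis a_t = (r₁ + r₂)/2 = (11180 + 35620)/2 = 23400 km.
Half the transfer-orbit period gives t = π√(a_t³/μ) = 14003 s.
Converting: 14003 s ÷ 3600 s/hour = 3.890 hours.

t = 3.890 hours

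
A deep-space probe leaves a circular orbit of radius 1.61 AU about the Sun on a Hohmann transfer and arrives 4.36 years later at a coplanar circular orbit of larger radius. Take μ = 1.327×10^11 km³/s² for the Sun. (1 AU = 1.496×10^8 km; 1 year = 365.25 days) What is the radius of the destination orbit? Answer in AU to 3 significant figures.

In km: r₁ = 1.61 × 1.496×10^8 = 2.40856×10^8 km.
Transfer time t = 4.36 years × 365.25 × 86400 s = 1.37591136×10^8 s, and t = π√(a_t³/μ).
So a_t = (μ t²/π²)^(1/3) = (1.327×10^11 × (1.37591136×10^8)² / π²)^(1/3) = 6.3375×10^8 km.
Since a_t = (r₁ + r₂)/2, r₂ = 2a_t − r₁ = 2×6.3375×10^8 − 2.40856×10^8 = 1.026644×10^9 km.
In AU: r₂ = 1.026644×10^9 / 1.496×10^8 = 6.86 AU.

r₂ = 6.86 AU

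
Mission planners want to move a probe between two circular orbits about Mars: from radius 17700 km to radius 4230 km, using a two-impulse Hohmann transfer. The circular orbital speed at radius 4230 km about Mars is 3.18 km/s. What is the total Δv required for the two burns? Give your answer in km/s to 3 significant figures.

Δv = 1.45 km/s

From the circular-orbit relation v² = μ/r at r = 4230 km: μ = v²r = (3.18)² × 4230 = 42775.5 km³/s².
The Hohmann ellipse has a_t = (r₁ + r₂)/2 = 10965 km.
At r₁ the circular-orbit speed is v₁ = √(μ/r₁) = 1.55457 km/s.
On the transfer ellipse at r₁, v² = μ(2/r − 1/a) gives v_a = √[μ(2/r₁ − 1/a_t)] = 0.965554 km/s.
First burn Δv₁ = |v_a − v₁| = 0.5890 km/s.
Circular speed at r₂: v₂ = √(μ/r₂) = 3.1800 km/s.
Transfer-orbit speed at r₂: v_p = √[μ(2/r₂ − 1/a_t)] = 4.0403 km/s.
Second burn Δv₂ = |v₂ − v_p| = 0.8603 km/s.
Total Δv = Δv₁ + Δv₂ = 1.449 km/s.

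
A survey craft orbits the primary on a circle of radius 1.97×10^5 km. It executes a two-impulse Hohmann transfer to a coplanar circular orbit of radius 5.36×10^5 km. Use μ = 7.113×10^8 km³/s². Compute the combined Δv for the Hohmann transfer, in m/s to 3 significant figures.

Semi-major axis of the transfer orbit: a_t = (1.970×10^5 + 5.360×10^5)/2 = 3.665×10^5 km.
Circular speed at r₁: v₁ = √(μ/r₁) = √(7.113×10^8/1.970×10^5) = 60.09 km/s.
Transfer-orbit speed at r₁ (v² = μ(2/r − 1/a)): v_p = √[μ(2/r₁ − 1/a_t)] = 72.67 km/s.
First burn Δv₁ = |v_p − v₁| = 12.58 km/s.
At r₂, v₂ = √(μ/r₂) = 36.429 km/s.
Transfer-orbit speed at r₂: v_a = √[μ(2/r₂ − 1/a_t)] = 26.708 km/s.
Second burn Δv₂ = |v₂ − v_a| = 9.721 km/s.
Total Δv = Δv₁ + Δv₂ = 22.30 km/s.

Δv = 22300 m/s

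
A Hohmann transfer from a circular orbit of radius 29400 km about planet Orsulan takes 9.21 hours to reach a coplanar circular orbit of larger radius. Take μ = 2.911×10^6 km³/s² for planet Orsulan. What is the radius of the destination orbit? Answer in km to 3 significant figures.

Transfer time t = 9.21 hours = 33156 s, and t = π√(a_t³/μ).
So a_t = (μ t²/π²)^(1/3) = (2.911×10^6 × (33156)² / π²)^(1/3) = 68700 km.
Since a_t = (r₁ + r₂)/2, r₂ = 2a_t − r₁ = 2×68700 − 29400 = 1.080×10^5 km.

r₂ = 1.08×10^5 km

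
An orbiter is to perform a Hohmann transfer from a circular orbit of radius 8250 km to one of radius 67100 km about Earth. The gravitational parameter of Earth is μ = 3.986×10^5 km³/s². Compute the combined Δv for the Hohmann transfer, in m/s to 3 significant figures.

Δv = 3620 m/s

Semi-major axis of the transfer orbit: a_t = (8250 + 67100)/2 = 37675 km.
Circular speed at r₁: v₁ = √(μ/r₁) = √(3.986×10^5/8250) = 6.951 km/s.
Transfer-orbit speed at r₁ (v² = μ(2/r − 1/a)): v_p = √[μ(2/r₁ − 1/a_t)] = 9.276 km/s.
First burn Δv₁ = |v_p − v₁| = 2.325 km/s.
At r₂, v₂ = √(μ/r₂) = 2.4373 km/s.
Transfer-orbit speed at r₂: v_a = √[μ(2/r₂ − 1/a_t)] = 1.1405 km/s.
Second burn Δv₂ = |v₂ − v_a| = 1.297 km/s.
Total Δv = Δv₁ + Δv₂ = 3.622 km/s.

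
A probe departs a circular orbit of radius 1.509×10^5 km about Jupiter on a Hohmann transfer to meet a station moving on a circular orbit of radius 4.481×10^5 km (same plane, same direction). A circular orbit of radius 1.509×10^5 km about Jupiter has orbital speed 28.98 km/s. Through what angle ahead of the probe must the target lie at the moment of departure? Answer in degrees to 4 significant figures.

From the circular-orbit relation v² = μ/r at r = 1.509×10^5 km: μ = v²r = (28.98)² × 1.509×10^5 = 1.26732×10^8 km³/s².
The Hohmann ellipse has a_t = (r₁ + r₂)/2 = 2.995×10^5 km.
Transfer time t = π√(a_t³/μ) = 45741 s.
The target's mean motion on its circular orbit is ω₂ = √(μ/r₂³) = 3.7530×10^-5 rad/s.
Angle swept by the target during transfer: ω₂·t = 1.7167 rad = 98.36°.
Arrival is 180° from departure on the ellipse, so φ = 180° − 98.36° = 81.64°.

φ = 81.64°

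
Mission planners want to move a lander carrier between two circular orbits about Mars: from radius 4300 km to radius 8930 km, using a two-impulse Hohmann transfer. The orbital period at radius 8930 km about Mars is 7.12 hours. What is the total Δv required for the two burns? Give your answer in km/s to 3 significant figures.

Δv = 0.935 km/s

From Kepler's third law T² = 4π²r³/μ at r = 8930 km, T = 7.12 hours = 7.12 × 3600 s = 25632 s: μ = 4π²r³/T² = 42790.7 km³/s².
The Hohmann ellipse has a_t = (r₁ + r₂)/2 = 6615 km.
At r₁ the circular-orbit speed is v₁ = √(μ/r₁) = 3.15457 km/s.
On the transfer ellipse at r₁, vis-viva gives v_p = √[μ(2/r₁ − 1/a_t)] = 3.66523 km/s.
First burn Δv₁ = |v_p − v₁| = 0.5107 km/s.
Circular speed at r₂: v₂ = √(μ/r₂) = 2.1890 km/s.
Transfer-orbit speed at r₂: v_a = √[μ(2/r₂ − 1/a_t)] = 1.7649 km/s.
Second burn Δv₂ = |v₂ − v_a| = 0.4241 km/s.
Total Δv = Δv₁ + Δv₂ = 0.9348 km/s.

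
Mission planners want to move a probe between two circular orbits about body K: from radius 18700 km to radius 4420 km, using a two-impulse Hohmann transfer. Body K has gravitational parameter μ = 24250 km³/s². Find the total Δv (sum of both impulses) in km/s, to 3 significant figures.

Δv = 1.07 km/s

Semi-major axis of the transfer orbit: a_t = (18700 + 4420)/2 = 11560 km.
At r₁ the circular-orbit speed is v₁ = √(μ/r₁) = 1.13877 km/s.
On the transfer ellipse at r₁, v² = μ(2/r − 1/a) gives v_a = √[μ(2/r₁ − 1/a_t)] = 0.704153 km/s.
First burn Δv₁ = |v_a − v₁| = 0.4346 km/s.
Circular speed at r₂: v₂ = √(μ/r₂) = 2.3423 km/s.
Transfer-orbit speed at r₂: v_p = √[μ(2/r₂ − 1/a_t)] = 2.9791 km/s.
Second burn Δv₂ = |v₂ − v_p| = 0.6368 km/s.
Δv = Δv₁ + Δv₂ = 0.4346 + 0.6368 = 1.071 km/s.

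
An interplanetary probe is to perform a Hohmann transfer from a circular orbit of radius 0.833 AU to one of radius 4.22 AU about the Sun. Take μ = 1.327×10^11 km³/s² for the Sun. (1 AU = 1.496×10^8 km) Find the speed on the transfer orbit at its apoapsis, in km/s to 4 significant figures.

v = 8.325 km/s

In km: r₁ = 0.833 × 1.496×10^8 = 1.246168×10^8 km; r₂ = 4.22 × 1.496×10^8 = 6.31312×10^8 km.
The Hohmann ellipse has a_t = (r₁ + r₂)/2 = 3.779644×10^8 km.
At apoapsis, r = 6.31312×10^8 km.
Vis-viva: v = √[μ(2/r − 1/a_t)] = √[1.327×10^11 × (2/6.31312×10^8 − 1/3.779644×10^8)] = 8.325 km/s.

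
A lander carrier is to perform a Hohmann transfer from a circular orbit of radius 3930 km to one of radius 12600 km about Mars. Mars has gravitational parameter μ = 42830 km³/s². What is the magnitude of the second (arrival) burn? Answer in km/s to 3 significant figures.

Semi-major axis of the transfer orbit: a_t = (3930 + 12600)/2 = 8265 km.
On the circular orbit at r = 12600 km, v_c = √(μ/r) = 1.84369 km/s.
Transfer-orbit speed at the same r (vis-viva, a = a_t): v_t = √[μ(2/r − 1/a_t)] = 1.27135 km/s.
Δv₂ = |v_t − v_c| = |1.27135 − 1.84369| = 0.5723 km/s.

Δv₂ = 0.572 km/s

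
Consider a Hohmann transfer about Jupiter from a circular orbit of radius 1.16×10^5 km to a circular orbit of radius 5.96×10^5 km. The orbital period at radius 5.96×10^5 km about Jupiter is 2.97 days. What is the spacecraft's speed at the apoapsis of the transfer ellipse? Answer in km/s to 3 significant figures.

v = 8.33 km/s

From Kepler's third law T² = 4π²r³/μ at r = 5.96×10^5 km, T = 2.97 days = 2.97 × 86400 s = 2.56608×10^5 s: μ = 4π²r³/T² = 1.26928×10^8 km³/s².
The Hohmann ellipse has a_t = (r₁ + r₂)/2 = 3.560×10^5 km.
The apoapsis of the transfer ellipse is at r = 5.960×10^5 km.
Applying v² = μ(2/r − 1/a_t): v = 8.330 km/s.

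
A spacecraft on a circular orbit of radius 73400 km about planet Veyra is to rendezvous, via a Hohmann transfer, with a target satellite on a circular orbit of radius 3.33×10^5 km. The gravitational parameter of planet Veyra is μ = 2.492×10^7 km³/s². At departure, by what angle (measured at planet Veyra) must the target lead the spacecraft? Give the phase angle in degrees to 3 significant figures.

φ = 94.2°

Transfer-ellipse semi-major axis a_t = (r₁ + r₂)/2 = (73400 + 3.330×10^5)/2 = 2.032×10^5 km.
The half-period of the transfer ellipse is t = π√(a_t³/μ) = 57640 s.
Target angular speed ω₂ = √(μ/r₂³) = 2.598×10^-5 rad/s.
Angle swept by the target during transfer: ω₂·t = 1.4975 rad = 85.80°.
The spacecraft traverses 180° on the transfer ellipse, so the target must lead by 180° − 85.80° = 94.2°.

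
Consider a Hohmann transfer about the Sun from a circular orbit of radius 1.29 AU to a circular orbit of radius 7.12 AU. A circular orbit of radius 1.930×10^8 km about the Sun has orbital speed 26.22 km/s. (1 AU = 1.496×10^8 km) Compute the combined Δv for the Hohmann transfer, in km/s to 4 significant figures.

From the circular-orbit relation v² = μ/r at r = 1.930×10^8 km: μ = v²r = (26.22)² × 1.930×10^8 = 1.32685×10^11 km³/s².
In km: r₁ = 1.29 × 1.496×10^8 = 1.92984×10^8 km; r₂ = 7.12 × 1.496×10^8 = 1.065152×10^9 km.
Transfer-ellipse semi-major axis a_t = (r₁ + r₂)/2 = (1.92984×10^8 + 1.065152×10^9)/2 = 6.29068×10^8 km.
At r₁ the circular-orbit speed is v₁ = √(μ/r₁) = 26.221 km/s.
On the transfer ellipse at r₁, v² = μ(2/r − 1/a) gives v_p = √[μ(2/r₁ − 1/a_t)] = 34.120 km/s.
First burn Δv₁ = |v_p − v₁| = 7.899 km/s.
Circular speed at r₂: v₂ = √(μ/r₂) = 11.161 km/s.
Transfer-orbit speed at r₂: v_a = √[μ(2/r₂ − 1/a_t)] = 6.1818 km/s.
Second burn Δv₂ = |v₂ − v_a| = 4.979 km/s.
Total Δv = Δv₁ + Δv₂ = 12.88 km/s.

Δv = 12.88 km/s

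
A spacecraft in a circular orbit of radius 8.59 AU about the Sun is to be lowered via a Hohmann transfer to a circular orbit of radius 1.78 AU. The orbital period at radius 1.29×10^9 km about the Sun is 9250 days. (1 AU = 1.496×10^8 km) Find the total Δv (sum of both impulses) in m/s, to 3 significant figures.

Δv = 10600 m/s

From Kepler's third law T² = 4π²r³/μ at r = 1.29×10^9 km, T = 9250 days = 9250 × 86400 s = 7.992×10^8 s: μ = 4π²r³/T² = 1.32684×10^11 km³/s².
In km: r₁ = 8.59 × 1.496×10^8 = 1.285064×10^9 km; r₂ = 1.78 × 1.496×10^8 = 2.66288×10^8 km.
Transfer-ellipse semi-major axis a_t = (r₁ + r₂)/2 = (1.285064×10^9 + 2.66288×10^8)/2 = 7.75676×10^8 km.
Circular speed at r₁: v₁ = √(μ/r₁) = √(1.32684×10^11/1.285064×10^9) = 10.1612 km/s.
Transfer-orbit speed at r₁ (v² = μ(2/r − 1/a)): v_a = √[μ(2/r₁ − 1/a_t)] = 5.95363 km/s.
First burn Δv₁ = |v_a − v₁| = 4.208 km/s.
Circular speed at r₂: v₂ = √(μ/r₂) = 22.322 km/s.
Transfer-orbit speed at r₂: v_p = √[μ(2/r₂ − 1/a_t)] = 28.731 km/s.
Second burn Δv₂ = |v₂ − v_p| = 6.409 km/s.
Δv = Δv₁ + Δv₂ = 4.208 + 6.409 = 10.62 km/s.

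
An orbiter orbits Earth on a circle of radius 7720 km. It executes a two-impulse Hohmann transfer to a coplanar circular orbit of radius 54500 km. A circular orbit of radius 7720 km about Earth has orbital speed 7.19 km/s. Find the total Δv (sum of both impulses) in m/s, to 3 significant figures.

Δv = 3680 m/s

From the circular-orbit relation v² = μ/r at r = 7720 km: μ = v²r = (7.19)² × 7720 = 3.99094×10^5 km³/s².
Semi-major axis of the transfer orbit: a_t = (7720 + 54500)/2 = 31110 km.
Circular speed at r₁: v₁ = √(μ/r₁) = √(3.99094×10^5/7720) = 7.1900 km/s.
Transfer-orbit speed at r₁ (vis-viva): v_p = √[μ(2/r₁ − 1/a_t)] = 9.5165 km/s.
First burn Δv₁ = |v_p − v₁| = 2.32650 km/s.
At r₂, v₂ = √(μ/r₂) = 2.70607 km/s.
Transfer-orbit speed at r₂: v_a = √[μ(2/r₂ − 1/a_t)] = 1.34802 km/s.
Second burn Δv₂ = |v₂ − v_a| = 1.35805 km/s.
Δv = Δv₁ + Δv₂ = 2.32650 + 1.35805 = 3.685 km/s.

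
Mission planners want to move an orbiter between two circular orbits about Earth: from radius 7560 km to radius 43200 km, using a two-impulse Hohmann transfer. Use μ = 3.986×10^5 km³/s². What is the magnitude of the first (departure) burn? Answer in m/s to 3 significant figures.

Δv₁ = 2210 m/s

The Hohmann ellipse has a_t = (r₁ + r₂)/2 = 25380 km.
Circular speed at r = 7560 km: v_c = √(μ/r) = 7.261 km/s.
Transfer-orbit speed at the same r (vis-viva, a = a_t): v_t = √[μ(2/r − 1/a_t)] = 9.473 km/s.
Δv₁ = |v_t − v_c| = |9.473 − 7.261| = 2.212 km/s.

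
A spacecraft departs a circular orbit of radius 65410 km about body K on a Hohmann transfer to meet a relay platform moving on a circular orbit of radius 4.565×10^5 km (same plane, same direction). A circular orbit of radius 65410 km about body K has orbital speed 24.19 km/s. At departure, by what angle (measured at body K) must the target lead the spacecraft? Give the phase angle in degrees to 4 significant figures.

From the circular-orbit relation v² = μ/r at r = 65410 km: μ = v²r = (24.19)² × 65410 = 3.82751×10^7 km³/s².
Semi-major axis of the transfer orbit: a_t = (65410 + 4.565×10^5)/2 = 2.60955×10^5 km.
Transfer time t = π√(a_t³/μ) = 67692 s.
The target's mean motion on its circular orbit is ω₂ = √(μ/r₂³) = 2.0058×10^-5 rad/s.
Angle swept by the target during transfer: ω₂·t = 1.3578 rad = 77.80°.
The spacecraft traverses 180° on the transfer ellipse, so the target must lead by 180° − 77.80° = 102.2°.

φ = 102.2°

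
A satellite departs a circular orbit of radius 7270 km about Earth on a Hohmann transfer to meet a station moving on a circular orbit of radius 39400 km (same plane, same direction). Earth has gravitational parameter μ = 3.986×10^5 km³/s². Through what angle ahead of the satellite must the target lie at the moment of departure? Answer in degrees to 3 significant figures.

The Hohmann ellipse has a_t = (r₁ + r₂)/2 = 23335 km.
The half-period of the transfer ellipse is t = π√(a_t³/μ) = 17737.5 s.
The target's mean motion on its circular orbit is ω₂ = √(μ/r₂³) = 8.07280×10^-5 rad/s.
Angle swept by the target during transfer: ω₂·t = 1.4319 rad = 82.04°.
Arrival is 180° from departure on the ellipse, so φ = 180° − 82.04° = 98.0°.

φ = 98.0°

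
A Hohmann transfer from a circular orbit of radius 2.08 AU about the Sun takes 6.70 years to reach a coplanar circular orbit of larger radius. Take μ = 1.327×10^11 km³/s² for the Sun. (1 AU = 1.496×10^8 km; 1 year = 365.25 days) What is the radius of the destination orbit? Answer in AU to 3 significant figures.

r₂ = 9.20 AU

In km: r₁ = 2.08 × 1.496×10^8 = 3.11168×10^8 km.
Transfer time t = 6.70 years × 365.25 × 86400 s = 2.1143592×10^8 s, and t = π√(a_t³/μ).
So a_t = (μ t²/π²)^(1/3) = (1.327×10^11 × (2.1143592×10^8)² / π²)^(1/3) = 8.4394×10^8 km.
Since a_t = (r₁ + r₂)/2, r₂ = 2a_t − r₁ = 2×8.4394×10^8 − 3.11168×10^8 = 1.376712×10^9 km.
In AU: r₂ = 1.376712×10^9 / 1.496×10^8 = 9.20 AU.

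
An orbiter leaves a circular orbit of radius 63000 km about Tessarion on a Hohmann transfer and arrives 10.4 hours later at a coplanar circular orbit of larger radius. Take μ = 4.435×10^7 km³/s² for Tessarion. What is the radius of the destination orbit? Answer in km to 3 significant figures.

r₂ = 3.06×10^5 km

Transfer time t = 10.4 hours = 37440 s, and t = π√(a_t³/μ).
So a_t = (μ t²/π²)^(1/3) = (4.435×10^7 × (37440)² / π²)^(1/3) = 1.8468×10^5 km.
Since a_t = (r₁ + r₂)/2, r₂ = 2a_t − r₁ = 2×1.8468×10^5 − 63000 = 3.0636×10^5 km.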